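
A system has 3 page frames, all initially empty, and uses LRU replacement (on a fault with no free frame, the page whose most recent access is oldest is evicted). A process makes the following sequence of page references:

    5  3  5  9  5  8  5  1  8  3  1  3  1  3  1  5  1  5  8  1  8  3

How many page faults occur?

5 → fault, frames (5)
3 → fault, frames (5 3)
5 → hit
9 → fault, frames (3 5 9)
5 → hit
8 → fault, evict 3, frames (9 5 8)
5 → hit
1 → fault, evict 9, frames (8 5 1)
8 → hit
3 → fault, evict 5, frames (1 8 3)
1 → hit
3 → hit
1 → hit
3 → hit
1 → hit
5 → fault, evict 8, frames (3 1 5)
1 → hit
5 → hit
8 → fault, evict 3, frames (1 5 8)
1 → hit
8 → hit
3 → fault, evict 5, frames (1 8 3)
Page faults: 9.

9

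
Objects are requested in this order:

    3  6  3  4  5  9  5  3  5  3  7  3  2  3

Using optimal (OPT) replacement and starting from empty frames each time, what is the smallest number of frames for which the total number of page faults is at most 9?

f=1: 14 faults
f=2: 8 faults
f=3: 7 faults
f=4: 7 faults
f=5: 7 faults
f=6: 7 faults
f=7: 7 faults
Smallest f with faults ≤ 9 is 2.

2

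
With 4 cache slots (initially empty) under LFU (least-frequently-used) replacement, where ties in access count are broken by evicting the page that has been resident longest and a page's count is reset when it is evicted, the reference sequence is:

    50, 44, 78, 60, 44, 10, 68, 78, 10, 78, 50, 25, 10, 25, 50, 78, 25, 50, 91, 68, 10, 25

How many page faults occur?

50 -> fault, frames [50]
44 -> fault, frames [50, 44]
78 -> fault, frames [50, 44, 78]
60 -> fault, frames [50, 44, 78, 60]
44 -> hit
10 -> fault, evict 50, frames [44, 78, 60, 10]
68 -> fault, evict 78, frames [44, 60, 10, 68]
78 -> fault, evict 60, frames [44, 10, 68, 78]
10 -> hit
78 -> hit
50 -> fault, evict 68, frames [44, 10, 78, 50]
25 -> fault, evict 50, frames [44, 10, 78, 25]
10 -> hit
25 -> hit
50 -> fault, evict 44, frames [10, 78, 25, 50]
78 -> hit
25 -> hit
50 -> hit
91 -> fault, evict 50, frames [10, 78, 25, 91]
68 -> fault, evict 91, frames [10, 78, 25, 68]
10 -> hit
25 -> hit
Page faults: 12.

12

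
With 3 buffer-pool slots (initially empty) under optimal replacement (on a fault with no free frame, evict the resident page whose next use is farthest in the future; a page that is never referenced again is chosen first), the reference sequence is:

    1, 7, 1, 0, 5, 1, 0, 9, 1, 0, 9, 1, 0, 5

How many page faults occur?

1 → fault, frames [1]
7 → fault, frames [1, 7]
1 → hit
0 → fault, frames [1, 7, 0]
5 → fault, evict 7, frames [1, 0, 5]
1 → hit
0 → hit
9 → fault, evict 5, frames [1, 0, 9]
1 → hit
0 → hit
9 → hit
1 → hit
0 → hit
5 → fault, evict 9, frames [1, 0, 5]
Page faults: 6.

6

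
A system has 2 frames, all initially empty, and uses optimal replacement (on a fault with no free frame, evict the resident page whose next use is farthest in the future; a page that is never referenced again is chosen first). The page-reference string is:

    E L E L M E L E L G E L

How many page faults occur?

6

E → fault, frames (E)
L → fault, frames (E L)
E → hit
L → hit
M → fault, evict L, frames (E M)
E → hit
L → fault, evict M, frames (E L)
E → hit
L → hit
G → fault, evict L, frames (E G)
E → hit
L → fault, evict G, frames (E L)
Page faults: 6.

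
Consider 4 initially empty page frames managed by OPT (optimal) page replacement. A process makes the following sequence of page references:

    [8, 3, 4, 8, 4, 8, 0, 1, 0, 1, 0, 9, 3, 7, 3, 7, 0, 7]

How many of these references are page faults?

8: fault, frames (8)
3: fault, frames (8 3)
4: fault, frames (8 3 4)
8: hit
4: hit
8: hit
0: fault, frames (8 3 4 0)
1: fault, evict 4, frames (8 3 0 1)
0: hit
1: hit
0: hit
9: fault, evict 1, frames (8 3 0 9)
3: hit
7: fault, evict 9, frames (8 3 0 7)
3: hit
7: hit
0: hit
7: hit
Page faults: 7.

7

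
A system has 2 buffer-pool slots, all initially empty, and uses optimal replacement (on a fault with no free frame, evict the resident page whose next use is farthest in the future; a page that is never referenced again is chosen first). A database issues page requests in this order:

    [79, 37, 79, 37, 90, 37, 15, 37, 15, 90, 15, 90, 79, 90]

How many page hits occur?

79 → fault, frames [79]
37 → fault, frames [79, 37]
79 → hit
37 → hit
90 → fault, evict 79, frames [37, 90]
37 → hit
15 → fault, evict 90, frames [37, 15]
37 → hit
15 → hit
90 → fault, evict 37, frames [15, 90]
15 → hit
90 → hit
79 → fault, evict 15, frames [90, 79]
90 → hit
Hits: 8.

8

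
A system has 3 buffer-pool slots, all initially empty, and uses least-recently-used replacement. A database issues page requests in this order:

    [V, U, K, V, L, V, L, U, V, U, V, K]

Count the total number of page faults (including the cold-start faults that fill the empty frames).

6

V → fault, frames (V)
U → fault, frames (V U)
K → fault, frames (V U K)
V → hit
L → fault, evict U, frames (K V L)
V → hit
L → hit
U → fault, evict K, frames (V L U)
V → hit
U → hit
V → hit
K → fault, evict L, frames (U V K)
Page faults: 6.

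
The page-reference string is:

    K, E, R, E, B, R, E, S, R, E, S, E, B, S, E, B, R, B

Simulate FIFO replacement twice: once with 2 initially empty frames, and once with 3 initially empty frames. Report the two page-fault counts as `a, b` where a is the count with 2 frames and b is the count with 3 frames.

13, 8

2 frames: F F F . F . F F F F F . F . F . F F → 13 faults.
3 frames: F F F . F . . F . F . . . . . . F F → 8 faults.
8 < 13: adding a frame reduced faults, as is typical.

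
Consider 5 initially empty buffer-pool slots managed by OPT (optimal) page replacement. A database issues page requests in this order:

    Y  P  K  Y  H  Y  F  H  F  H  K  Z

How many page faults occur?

6

Y -> fault, frames {Y}
P -> fault, frames {Y,P}
K -> fault, frames {Y,P,K}
Y -> hit
H -> fault, frames {Y,P,K,H}
Y -> hit
F -> fault, frames {Y,P,K,H,F}
H -> hit
F -> hit
H -> hit
K -> hit
Z -> fault, evict F, frames {Y,P,K,H,Z}
Page faults: 6.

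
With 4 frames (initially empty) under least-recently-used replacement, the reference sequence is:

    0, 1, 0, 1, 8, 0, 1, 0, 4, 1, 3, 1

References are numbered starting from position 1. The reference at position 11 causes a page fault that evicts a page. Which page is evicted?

pos 1: 0 -> miss, frames (0)
pos 2: 1 -> miss, frames (0 1)
pos 3: 0 -> hit
pos 4: 1 -> hit
pos 5: 8 -> miss, frames (0 1 8)
pos 6: 0 -> hit
pos 7: 1 -> hit
pos 8: 0 -> hit
pos 9: 4 -> miss, frames (8 1 0 4)
pos 10: 1 -> hit
pos 11: 3 -> miss, evict 8, frames (0 4 1 3)
At position 11, page 8 is evicted.

8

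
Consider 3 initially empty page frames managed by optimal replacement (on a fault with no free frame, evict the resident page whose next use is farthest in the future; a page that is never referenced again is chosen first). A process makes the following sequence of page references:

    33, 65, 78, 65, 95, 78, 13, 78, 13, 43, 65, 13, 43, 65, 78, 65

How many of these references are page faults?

33: miss, frames {33}
65: miss, frames {33,65}
78: miss, frames {33,65,78}
65: hit
95: miss, evict 33, frames {65,78,95}
78: hit
13: miss, evict 95, frames {65,78,13}
78: hit
13: hit
43: miss, evict 78, frames {65,13,43}
65: hit
13: hit
43: hit
65: hit
78: miss, evict 43, frames {65,13,78}
65: hit
Page faults: 7.

7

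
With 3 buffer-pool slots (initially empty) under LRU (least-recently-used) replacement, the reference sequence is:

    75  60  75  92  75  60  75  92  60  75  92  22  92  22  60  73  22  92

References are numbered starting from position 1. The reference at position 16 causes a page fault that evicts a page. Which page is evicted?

92

pos 1: 75: fault, frames [75]
pos 2: 60: fault, frames [75, 60]
pos 3: 75: hit
pos 4: 92: fault, frames [60, 75, 92]
pos 5: 75: hit
pos 6: 60: hit
pos 7: 75: hit
pos 8: 92: hit
pos 9: 60: hit
pos 10: 75: hit
pos 11: 92: hit
pos 12: 22: fault, evict 60, frames [75, 92, 22]
pos 13: 92: hit
pos 14: 22: hit
pos 15: 60: fault, evict 75, frames [92, 22, 60]
pos 16: 73: fault, evict 92, frames [22, 60, 73]
At position 16, page 92 is evicted.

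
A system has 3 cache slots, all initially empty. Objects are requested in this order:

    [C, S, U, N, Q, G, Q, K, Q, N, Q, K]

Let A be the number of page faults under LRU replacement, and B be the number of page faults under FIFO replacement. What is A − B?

-1

Under LRU: F F F F F F . F . F . . → 8 faults.
Under FIFO: F F F F F F . F . F F . → 9 faults.
A − B = 8 − 9 = -1.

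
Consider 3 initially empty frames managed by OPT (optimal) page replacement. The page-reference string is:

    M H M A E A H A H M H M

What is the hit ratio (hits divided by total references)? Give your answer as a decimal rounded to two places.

0.58

M -> fault, frames {M}
H -> fault, frames {M,H}
M -> hit
A -> fault, frames {M,H,A}
E -> fault, evict M, frames {H,A,E}
A -> hit
H -> hit
A -> hit
H -> hit
M -> fault, evict E, frames {H,A,M}
H -> hit
M -> hit
Hits: 7 of 12 references → 7/12 = 0.5833.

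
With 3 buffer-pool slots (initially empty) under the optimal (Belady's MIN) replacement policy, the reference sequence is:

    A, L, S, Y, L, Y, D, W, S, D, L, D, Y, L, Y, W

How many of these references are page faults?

8

A → miss, frames {A}
L → miss, frames {A,L}
S → miss, frames {A,L,S}
Y → miss, evict A, frames {L,S,Y}
L → hit
Y → hit
D → miss, evict Y, frames {L,S,D}
W → miss, evict L, frames {S,D,W}
S → hit
D → hit
L → miss, evict S, frames {D,W,L}
D → hit
Y → miss, evict D, frames {W,L,Y}
L → hit
Y → hit
W → hit
Page faults: 8.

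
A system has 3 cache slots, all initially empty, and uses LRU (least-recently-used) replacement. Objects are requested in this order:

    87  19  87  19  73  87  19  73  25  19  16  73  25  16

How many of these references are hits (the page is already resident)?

7

87: fault, frames {87}
19: fault, frames {87,19}
87: hit
19: hit
73: fault, frames {87,19,73}
87: hit
19: hit
73: hit
25: fault, evict 87, frames {19,73,25}
19: hit
16: fault, evict 73, frames {25,19,16}
73: fault, evict 25, frames {19,16,73}
25: fault, evict 19, frames {16,73,25}
16: hit
Hits: 7.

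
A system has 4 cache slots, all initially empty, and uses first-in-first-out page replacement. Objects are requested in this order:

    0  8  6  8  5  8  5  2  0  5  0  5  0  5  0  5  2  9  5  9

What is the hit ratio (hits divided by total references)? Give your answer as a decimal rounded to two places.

0.65

0 → miss, frames (0)
8 → miss, frames (0 8)
6 → miss, frames (0 8 6)
8 → hit
5 → miss, frames (0 8 6 5)
8 → hit
5 → hit
2 → miss, evict 0, frames (8 6 5 2)
0 → miss, evict 8, frames (6 5 2 0)
5 → hit
0 → hit
5 → hit
0 → hit
5 → hit
0 → hit
5 → hit
2 → hit
9 → miss, evict 6, frames (5 2 0 9)
5 → hit
9 → hit
Hits: 13 of 20 references → 13/20 = 0.6500.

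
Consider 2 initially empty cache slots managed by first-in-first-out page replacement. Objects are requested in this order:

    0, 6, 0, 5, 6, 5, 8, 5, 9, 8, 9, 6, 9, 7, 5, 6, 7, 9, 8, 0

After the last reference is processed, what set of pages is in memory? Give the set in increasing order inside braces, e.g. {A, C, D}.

{0, 8}

0 -> fault, frames [0]
6 -> fault, frames [0, 6]
0 -> hit
5 -> fault, evict 0, frames [6, 5]
6 -> hit
5 -> hit
8 -> fault, evict 6, frames [5, 8]
5 -> hit
9 -> fault, evict 5, frames [8, 9]
8 -> hit
9 -> hit
6 -> fault, evict 8, frames [9, 6]
9 -> hit
7 -> fault, evict 9, frames [6, 7]
5 -> fault, evict 6, frames [7, 5]
6 -> fault, evict 7, frames [5, 6]
7 -> fault, evict 5, frames [6, 7]
9 -> fault, evict 6, frames [7, 9]
8 -> fault, evict 7, frames [9, 8]
0 -> fault, evict 9, frames [8, 0]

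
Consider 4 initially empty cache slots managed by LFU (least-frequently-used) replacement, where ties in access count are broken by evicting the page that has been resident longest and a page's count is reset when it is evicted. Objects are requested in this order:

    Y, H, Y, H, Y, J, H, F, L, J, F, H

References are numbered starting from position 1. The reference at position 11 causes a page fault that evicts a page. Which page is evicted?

L

pos 1: Y → miss, frames {Y}
pos 2: H → miss, frames {Y,H}
pos 3: Y → hit
pos 4: H → hit
pos 5: Y → hit
pos 6: J → miss, frames {Y,H,J}
pos 7: H → hit
pos 8: F → miss, frames {Y,H,J,F}
pos 9: L → miss, evict J, frames {Y,H,F,L}
pos 10: J → miss, evict F, frames {Y,H,L,J}
pos 11: F → miss, evict L, frames {Y,H,J,F}
At position 11, page L is evicted.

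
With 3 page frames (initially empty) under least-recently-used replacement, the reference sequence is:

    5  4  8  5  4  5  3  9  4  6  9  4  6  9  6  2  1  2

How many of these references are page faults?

9

5 → fault, frames {5}
4 → fault, frames {5,4}
8 → fault, frames {5,4,8}
5 → hit
4 → hit
5 → hit
3 → fault, evict 8, frames {4,5,3}
9 → fault, evict 4, frames {5,3,9}
4 → fault, evict 5, frames {3,9,4}
6 → fault, evict 3, frames {9,4,6}
9 → hit
4 → hit
6 → hit
9 → hit
6 → hit
2 → fault, evict 4, frames {9,6,2}
1 → fault, evict 9, frames {6,2,1}
2 → hit
Page faults: 9.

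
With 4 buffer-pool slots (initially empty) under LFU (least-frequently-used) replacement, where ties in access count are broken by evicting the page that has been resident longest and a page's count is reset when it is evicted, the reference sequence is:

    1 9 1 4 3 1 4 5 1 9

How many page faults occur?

1: miss, frames (1)
9: miss, frames (1 9)
1: hit
4: miss, frames (1 9 4)
3: miss, frames (1 9 4 3)
1: hit
4: hit
5: miss, evict 9, frames (1 4 3 5)
1: hit
9: miss, evict 3, frames (1 4 5 9)
Page faults: 6.

6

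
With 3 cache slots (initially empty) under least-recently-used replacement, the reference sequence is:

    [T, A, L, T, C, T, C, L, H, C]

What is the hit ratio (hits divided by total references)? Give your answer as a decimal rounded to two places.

T: fault, frames [T]
A: fault, frames [T, A]
L: fault, frames [T, A, L]
T: hit
C: fault, evict A, frames [L, T, C]
T: hit
C: hit
L: hit
H: fault, evict T, frames [C, L, H]
C: hit
Hits: 5 of 10 references → 5/10 = 0.5000.

0.50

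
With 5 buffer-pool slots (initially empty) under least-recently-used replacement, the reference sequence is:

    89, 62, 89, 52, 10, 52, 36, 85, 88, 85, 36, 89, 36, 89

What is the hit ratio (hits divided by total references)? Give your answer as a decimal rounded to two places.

0.43

89 -> miss, frames (89)
62 -> miss, frames (89 62)
89 -> hit
52 -> miss, frames (62 89 52)
10 -> miss, frames (62 89 52 10)
52 -> hit
36 -> miss, frames (62 89 10 52 36)
85 -> miss, evict 62, frames (89 10 52 36 85)
88 -> miss, evict 89, frames (10 52 36 85 88)
85 -> hit
36 -> hit
89 -> miss, evict 10, frames (52 88 85 36 89)
36 -> hit
89 -> hit
Hits: 6 of 14 references → 6/14 = 0.4286.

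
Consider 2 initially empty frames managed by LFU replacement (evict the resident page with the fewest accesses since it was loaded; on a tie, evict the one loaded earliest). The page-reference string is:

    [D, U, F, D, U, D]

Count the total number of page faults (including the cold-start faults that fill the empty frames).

5

D → miss, frames {D}
U → miss, frames {D,U}
F → miss, evict D, frames {U,F}
D → miss, evict U, frames {F,D}
U → miss, evict F, frames {D,U}
D → hit
Page faults: 5.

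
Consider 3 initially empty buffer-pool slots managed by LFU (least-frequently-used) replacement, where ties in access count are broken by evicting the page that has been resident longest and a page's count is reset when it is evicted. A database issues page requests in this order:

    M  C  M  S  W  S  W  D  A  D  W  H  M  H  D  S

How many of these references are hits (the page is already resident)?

5

M -> fault, frames {M}
C -> fault, frames {M,C}
M -> hit
S -> fault, frames {M,C,S}
W -> fault, evict C, frames {M,S,W}
S -> hit
W -> hit
D -> fault, evict M, frames {S,W,D}
A -> fault, evict D, frames {S,W,A}
D -> fault, evict A, frames {S,W,D}
W -> hit
H -> fault, evict D, frames {S,W,H}
M -> fault, evict H, frames {S,W,M}
H -> fault, evict M, frames {S,W,H}
D -> fault, evict H, frames {S,W,D}
S -> hit
Hits: 5.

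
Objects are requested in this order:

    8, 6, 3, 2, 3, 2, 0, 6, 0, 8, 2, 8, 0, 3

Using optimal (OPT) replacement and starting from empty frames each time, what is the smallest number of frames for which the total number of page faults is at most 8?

f=1: 14 faults
f=2: 10 faults
f=3: 7 faults
f=4: 6 faults
f=5: 5 faults
Smallest f with faults ≤ 8 is 3.

3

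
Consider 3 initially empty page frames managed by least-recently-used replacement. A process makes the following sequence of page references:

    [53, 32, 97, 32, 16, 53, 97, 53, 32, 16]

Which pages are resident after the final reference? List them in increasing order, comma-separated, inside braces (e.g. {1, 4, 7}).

53 -> fault, frames [53]
32 -> fault, frames [53, 32]
97 -> fault, frames [53, 32, 97]
32 -> hit
16 -> fault, evict 53, frames [97, 32, 16]
53 -> fault, evict 97, frames [32, 16, 53]
97 -> fault, evict 32, frames [16, 53, 97]
53 -> hit
32 -> fault, evict 16, frames [97, 53, 32]
16 -> fault, evict 97, frames [53, 32, 16]

{16, 32, 53}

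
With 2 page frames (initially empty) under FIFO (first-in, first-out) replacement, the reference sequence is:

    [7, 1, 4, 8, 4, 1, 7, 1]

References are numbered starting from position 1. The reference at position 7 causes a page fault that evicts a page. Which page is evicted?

pos 1: 7: miss, frames (7)
pos 2: 1: miss, frames (7 1)
pos 3: 4: miss, evict 7, frames (1 4)
pos 4: 8: miss, evict 1, frames (4 8)
pos 5: 4: hit
pos 6: 1: miss, evict 4, frames (8 1)
pos 7: 7: miss, evict 8, frames (1 7)
At position 7, page 8 is evicted.

8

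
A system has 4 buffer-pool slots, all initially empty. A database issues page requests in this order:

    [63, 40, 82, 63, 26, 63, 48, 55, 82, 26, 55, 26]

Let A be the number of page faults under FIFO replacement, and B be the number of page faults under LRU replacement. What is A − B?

-2

Under FIFO: F F F . F . F F . . . . → 6 faults.
Under LRU: F F F . F . F F F F . . → 8 faults.
A − B = 6 − 8 = -2.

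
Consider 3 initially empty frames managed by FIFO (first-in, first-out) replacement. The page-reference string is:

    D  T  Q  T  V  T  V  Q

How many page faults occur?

D → miss, frames [D]
T → miss, frames [D, T]
Q → miss, frames [D, T, Q]
T → hit
V → miss, evict D, frames [T, Q, V]
T → hit
V → hit
Q → hit
Page faults: 4.

4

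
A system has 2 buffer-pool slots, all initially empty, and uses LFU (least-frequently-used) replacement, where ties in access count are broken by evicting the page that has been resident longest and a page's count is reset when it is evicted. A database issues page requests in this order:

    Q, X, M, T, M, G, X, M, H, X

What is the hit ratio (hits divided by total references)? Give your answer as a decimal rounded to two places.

Q → fault, frames (Q)
X → fault, frames (Q X)
M → fault, evict Q, frames (X M)
T → fault, evict X, frames (M T)
M → hit
G → fault, evict T, frames (M G)
X → fault, evict G, frames (M X)
M → hit
H → fault, evict X, frames (M H)
X → fault, evict H, frames (M X)
Hits: 2 of 10 references → 2/10 = 0.2000.

0.20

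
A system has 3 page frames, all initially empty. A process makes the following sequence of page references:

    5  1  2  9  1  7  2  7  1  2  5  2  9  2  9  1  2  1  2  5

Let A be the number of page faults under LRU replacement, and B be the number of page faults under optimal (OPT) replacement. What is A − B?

Under LRU: F F F F . F F . . . F . F . . F . . . F → 10 faults.
Under OPT: F F F F . F . . . . F . F . . . . . . F → 8 faults.
A − B = 10 − 8 = 2.

2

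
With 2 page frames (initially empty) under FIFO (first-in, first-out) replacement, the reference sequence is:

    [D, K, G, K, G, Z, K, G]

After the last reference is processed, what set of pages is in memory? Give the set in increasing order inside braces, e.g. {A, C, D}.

D: miss, frames {D}
K: miss, frames {D,K}
G: miss, evict D, frames {K,G}
K: hit
G: hit
Z: miss, evict K, frames {G,Z}
K: miss, evict G, frames {Z,K}
G: miss, evict Z, frames {K,G}

{G, K}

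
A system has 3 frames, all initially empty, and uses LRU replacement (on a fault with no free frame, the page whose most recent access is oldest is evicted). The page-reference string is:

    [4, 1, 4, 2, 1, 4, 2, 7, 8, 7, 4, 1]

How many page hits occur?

4: fault, frames (4)
1: fault, frames (4 1)
4: hit
2: fault, frames (1 4 2)
1: hit
4: hit
2: hit
7: fault, evict 1, frames (4 2 7)
8: fault, evict 4, frames (2 7 8)
7: hit
4: fault, evict 2, frames (8 7 4)
1: fault, evict 8, frames (7 4 1)
Hits: 5.

5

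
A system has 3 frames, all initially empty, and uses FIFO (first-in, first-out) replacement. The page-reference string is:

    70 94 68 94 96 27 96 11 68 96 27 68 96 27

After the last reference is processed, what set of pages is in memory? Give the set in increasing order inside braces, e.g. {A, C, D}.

{27, 68, 96}

70 → miss, frames (70)
94 → miss, frames (70 94)
68 → miss, frames (70 94 68)
94 → hit
96 → miss, evict 70, frames (94 68 96)
27 → miss, evict 94, frames (68 96 27)
96 → hit
11 → miss, evict 68, frames (96 27 11)
68 → miss, evict 96, frames (27 11 68)
96 → miss, evict 27, frames (11 68 96)
27 → miss, evict 11, frames (68 96 27)
68 → hit
96 → hit
27 → hit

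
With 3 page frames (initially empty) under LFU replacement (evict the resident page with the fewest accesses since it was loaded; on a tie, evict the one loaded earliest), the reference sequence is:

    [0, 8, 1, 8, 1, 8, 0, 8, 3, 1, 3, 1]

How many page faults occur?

0: miss, frames {0}
8: miss, frames {0,8}
1: miss, frames {0,8,1}
8: hit
1: hit
8: hit
0: hit
8: hit
3: miss, evict 0, frames {8,1,3}
1: hit
3: hit
1: hit
Page faults: 4.

4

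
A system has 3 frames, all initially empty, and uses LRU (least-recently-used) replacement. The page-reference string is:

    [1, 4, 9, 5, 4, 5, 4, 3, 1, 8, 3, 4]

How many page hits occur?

4

1: miss, frames (1)
4: miss, frames (1 4)
9: miss, frames (1 4 9)
5: miss, evict 1, frames (4 9 5)
4: hit
5: hit
4: hit
3: miss, evict 9, frames (5 4 3)
1: miss, evict 5, frames (4 3 1)
8: miss, evict 4, frames (3 1 8)
3: hit
4: miss, evict 1, frames (8 3 4)
Hits: 4.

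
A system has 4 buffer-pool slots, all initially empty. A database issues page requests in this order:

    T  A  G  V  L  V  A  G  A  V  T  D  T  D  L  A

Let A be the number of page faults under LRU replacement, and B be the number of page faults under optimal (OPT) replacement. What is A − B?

Under LRU: F F F F F . . . . . F F . . F F → 9 faults.
Under OPT: F F F F F . . . . . F F . . . . → 7 faults.
A − B = 9 − 7 = 2.

2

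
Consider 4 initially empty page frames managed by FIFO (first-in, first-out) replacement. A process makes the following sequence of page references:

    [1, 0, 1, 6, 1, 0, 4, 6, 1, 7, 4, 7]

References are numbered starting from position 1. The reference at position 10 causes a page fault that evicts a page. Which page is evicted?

pos 1: 1: miss, frames [1]
pos 2: 0: miss, frames [1, 0]
pos 3: 1: hit
pos 4: 6: miss, frames [1, 0, 6]
pos 5: 1: hit
pos 6: 0: hit
pos 7: 4: miss, frames [1, 0, 6, 4]
pos 8: 6: hit
pos 9: 1: hit
pos 10: 7: miss, evict 1, frames [0, 6, 4, 7]
At position 10, page 1 is evicted.

1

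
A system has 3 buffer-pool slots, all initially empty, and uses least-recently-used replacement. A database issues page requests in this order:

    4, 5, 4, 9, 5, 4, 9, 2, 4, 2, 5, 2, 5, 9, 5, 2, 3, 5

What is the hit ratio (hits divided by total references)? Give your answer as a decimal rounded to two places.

4 → miss, frames {4}
5 → miss, frames {4,5}
4 → hit
9 → miss, frames {5,4,9}
5 → hit
4 → hit
9 → hit
2 → miss, evict 5, frames {4,9,2}
4 → hit
2 → hit
5 → miss, evict 9, frames {4,2,5}
2 → hit
5 → hit
9 → miss, evict 4, frames {2,5,9}
5 → hit
2 → hit
3 → miss, evict 9, frames {5,2,3}
5 → hit
Hits: 11 of 18 references → 11/18 = 0.6111.

0.61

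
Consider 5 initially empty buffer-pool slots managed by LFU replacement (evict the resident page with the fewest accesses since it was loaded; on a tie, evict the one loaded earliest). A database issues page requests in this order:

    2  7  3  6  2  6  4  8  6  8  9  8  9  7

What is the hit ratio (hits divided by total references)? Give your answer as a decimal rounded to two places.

0.43

2 -> fault, frames [2]
7 -> fault, frames [2, 7]
3 -> fault, frames [2, 7, 3]
6 -> fault, frames [2, 7, 3, 6]
2 -> hit
6 -> hit
4 -> fault, frames [2, 7, 3, 6, 4]
8 -> fault, evict 7, frames [2, 3, 6, 4, 8]
6 -> hit
8 -> hit
9 -> fault, evict 3, frames [2, 6, 4, 8, 9]
8 -> hit
9 -> hit
7 -> fault, evict 4, frames [2, 6, 8, 9, 7]
Hits: 6 of 14 references → 6/14 = 0.4286.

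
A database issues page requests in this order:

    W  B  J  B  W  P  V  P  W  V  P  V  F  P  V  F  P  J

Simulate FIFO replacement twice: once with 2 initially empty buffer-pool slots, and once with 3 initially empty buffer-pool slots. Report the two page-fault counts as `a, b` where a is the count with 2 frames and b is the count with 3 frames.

2 frames: F F F . F F F . F . F F F F F F F F → 15 faults.
3 frames: F F F . . F F . F . . . F F F . . F → 10 faults.
10 < 15: adding a frame reduced faults, as is typical.

15, 10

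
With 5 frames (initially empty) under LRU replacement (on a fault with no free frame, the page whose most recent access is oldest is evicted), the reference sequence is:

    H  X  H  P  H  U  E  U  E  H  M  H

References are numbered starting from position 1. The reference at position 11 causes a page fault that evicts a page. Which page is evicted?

pos 1: H -> fault, frames (H)
pos 2: X -> fault, frames (H X)
pos 3: H -> hit
pos 4: P -> fault, frames (X H P)
pos 5: H -> hit
pos 6: U -> fault, frames (X P H U)
pos 7: E -> fault, frames (X P H U E)
pos 8: U -> hit
pos 9: E -> hit
pos 10: H -> hit
pos 11: M -> fault, evict X, frames (P U E H M)
At position 11, page X is evicted.

X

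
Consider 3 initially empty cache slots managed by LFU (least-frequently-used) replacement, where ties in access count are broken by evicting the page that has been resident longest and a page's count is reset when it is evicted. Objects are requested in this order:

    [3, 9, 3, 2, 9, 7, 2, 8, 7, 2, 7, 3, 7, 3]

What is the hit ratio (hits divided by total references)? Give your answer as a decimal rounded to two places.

3: fault, frames {3}
9: fault, frames {3,9}
3: hit
2: fault, frames {3,9,2}
9: hit
7: fault, evict 2, frames {3,9,7}
2: fault, evict 7, frames {3,9,2}
8: fault, evict 2, frames {3,9,8}
7: fault, evict 8, frames {3,9,7}
2: fault, evict 7, frames {3,9,2}
7: fault, evict 2, frames {3,9,7}
3: hit
7: hit
3: hit
Hits: 5 of 14 references → 5/14 = 0.3571.

0.36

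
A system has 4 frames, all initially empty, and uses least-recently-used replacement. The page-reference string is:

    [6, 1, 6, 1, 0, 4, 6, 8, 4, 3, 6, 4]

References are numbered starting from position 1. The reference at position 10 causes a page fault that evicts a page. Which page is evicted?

pos 1: 6: miss, frames (6)
pos 2: 1: miss, frames (6 1)
pos 3: 6: hit
pos 4: 1: hit
pos 5: 0: miss, frames (6 1 0)
pos 6: 4: miss, frames (6 1 0 4)
pos 7: 6: hit
pos 8: 8: miss, evict 1, frames (0 4 6 8)
pos 9: 4: hit
pos 10: 3: miss, evict 0, frames (6 8 4 3)
At position 10, page 0 is evicted.

0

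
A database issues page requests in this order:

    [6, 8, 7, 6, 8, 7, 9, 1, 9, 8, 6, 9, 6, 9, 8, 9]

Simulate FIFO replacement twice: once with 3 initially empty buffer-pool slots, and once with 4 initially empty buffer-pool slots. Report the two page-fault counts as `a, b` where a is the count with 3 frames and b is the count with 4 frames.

8, 7

3 frames: F F F . . . F F . F F F . . . . → 8 faults.
4 frames: F F F . . . F F . . F . . . F . → 7 faults.
7 < 8: adding a frame reduced faults, as is typical.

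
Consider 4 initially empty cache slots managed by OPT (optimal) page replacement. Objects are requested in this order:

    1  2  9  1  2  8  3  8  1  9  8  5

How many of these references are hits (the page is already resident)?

1: fault, frames [1]
2: fault, frames [1, 2]
9: fault, frames [1, 2, 9]
1: hit
2: hit
8: fault, frames [1, 2, 9, 8]
3: fault, evict 2, frames [1, 9, 8, 3]
8: hit
1: hit
9: hit
8: hit
5: fault, evict 3, frames [1, 9, 8, 5]
Hits: 6.

6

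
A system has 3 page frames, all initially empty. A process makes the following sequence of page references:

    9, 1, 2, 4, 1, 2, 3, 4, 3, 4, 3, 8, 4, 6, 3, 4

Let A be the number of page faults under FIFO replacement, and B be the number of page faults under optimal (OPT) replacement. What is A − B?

Under FIFO: F F F F . . F . . . . F . F . F → 8 faults.
Under OPT: F F F F . . F . . . . F . F . . → 7 faults.
A − B = 8 − 7 = 1.

1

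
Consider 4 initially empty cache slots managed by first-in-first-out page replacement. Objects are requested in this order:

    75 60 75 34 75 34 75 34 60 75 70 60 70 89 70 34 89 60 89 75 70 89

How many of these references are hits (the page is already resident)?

75 -> miss, frames [75]
60 -> miss, frames [75, 60]
75 -> hit
34 -> miss, frames [75, 60, 34]
75 -> hit
34 -> hit
75 -> hit
34 -> hit
60 -> hit
75 -> hit
70 -> miss, frames [75, 60, 34, 70]
60 -> hit
70 -> hit
89 -> miss, evict 75, frames [60, 34, 70, 89]
70 -> hit
34 -> hit
89 -> hit
60 -> hit
89 -> hit
75 -> miss, evict 60, frames [34, 70, 89, 75]
70 -> hit
89 -> hit
Hits: 16.

16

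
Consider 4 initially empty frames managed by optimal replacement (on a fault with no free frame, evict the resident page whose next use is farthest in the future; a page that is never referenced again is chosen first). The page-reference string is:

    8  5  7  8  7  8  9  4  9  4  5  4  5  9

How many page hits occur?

8 -> miss, frames [8]
5 -> miss, frames [8, 5]
7 -> miss, frames [8, 5, 7]
8 -> hit
7 -> hit
8 -> hit
9 -> miss, frames [8, 5, 7, 9]
4 -> miss, evict 7, frames [8, 5, 9, 4]
9 -> hit
4 -> hit
5 -> hit
4 -> hit
5 -> hit
9 -> hit
Hits: 9.

9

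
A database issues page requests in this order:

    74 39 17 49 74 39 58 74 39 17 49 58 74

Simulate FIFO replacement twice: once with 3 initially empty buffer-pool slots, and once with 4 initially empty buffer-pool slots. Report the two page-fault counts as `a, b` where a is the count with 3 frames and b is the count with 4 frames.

3 frames: F F F F F F F . . F F . F → 10 faults.
4 frames: F F F F . . F F F F F F F → 11 faults.
11 > 10: adding a frame increased faults — Belady's anomaly.

10, 11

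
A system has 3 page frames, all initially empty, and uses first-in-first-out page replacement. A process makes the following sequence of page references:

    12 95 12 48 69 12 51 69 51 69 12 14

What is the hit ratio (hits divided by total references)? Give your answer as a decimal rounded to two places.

12 → fault, frames {12}
95 → fault, frames {12,95}
12 → hit
48 → fault, frames {12,95,48}
69 → fault, evict 12, frames {95,48,69}
12 → fault, evict 95, frames {48,69,12}
51 → fault, evict 48, frames {69,12,51}
69 → hit
51 → hit
69 → hit
12 → hit
14 → fault, evict 69, frames {12,51,14}
Hits: 5 of 12 references → 5/12 = 0.4167.

0.42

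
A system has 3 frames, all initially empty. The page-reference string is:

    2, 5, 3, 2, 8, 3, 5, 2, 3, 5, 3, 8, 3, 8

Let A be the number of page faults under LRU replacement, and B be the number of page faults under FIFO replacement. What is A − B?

-1

Under LRU: F F F . F . F F . . . F . . → 7 faults.
Under FIFO: F F F . F . . F . F F F . . → 8 faults.
A − B = 7 − 8 = -1.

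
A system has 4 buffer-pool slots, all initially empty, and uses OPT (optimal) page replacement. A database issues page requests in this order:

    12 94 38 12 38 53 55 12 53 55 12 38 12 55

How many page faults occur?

12 → miss, frames [12]
94 → miss, frames [12, 94]
38 → miss, frames [12, 94, 38]
12 → hit
38 → hit
53 → miss, frames [12, 94, 38, 53]
55 → miss, evict 94, frames [12, 38, 53, 55]
12 → hit
53 → hit
55 → hit
12 → hit
38 → hit
12 → hit
55 → hit
Page faults: 5.

5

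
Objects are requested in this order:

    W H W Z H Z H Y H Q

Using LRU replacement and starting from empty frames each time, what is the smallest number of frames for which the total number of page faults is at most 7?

f=1: 10 faults
f=2: 6 faults
f=3: 5 faults
f=4: 5 faults
f=5: 5 faults
Smallest f with faults ≤ 7 is 2.

2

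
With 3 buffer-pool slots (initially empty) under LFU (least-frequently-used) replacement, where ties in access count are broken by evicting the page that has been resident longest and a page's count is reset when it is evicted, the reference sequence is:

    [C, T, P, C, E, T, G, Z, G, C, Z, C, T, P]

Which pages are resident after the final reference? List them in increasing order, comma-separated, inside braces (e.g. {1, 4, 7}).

C → miss, frames [C]
T → miss, frames [C, T]
P → miss, frames [C, T, P]
C → hit
E → miss, evict T, frames [C, P, E]
T → miss, evict P, frames [C, E, T]
G → miss, evict E, frames [C, T, G]
Z → miss, evict T, frames [C, G, Z]
G → hit
C → hit
Z → hit
C → hit
T → miss, evict G, frames [C, Z, T]
P → miss, evict T, frames [C, Z, P]

{C, P, Z}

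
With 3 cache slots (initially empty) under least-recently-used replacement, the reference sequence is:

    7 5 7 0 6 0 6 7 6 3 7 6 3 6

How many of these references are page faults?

7: miss, frames {7}
5: miss, frames {7,5}
7: hit
0: miss, frames {5,7,0}
6: miss, evict 5, frames {7,0,6}
0: hit
6: hit
7: hit
6: hit
3: miss, evict 0, frames {7,6,3}
7: hit
6: hit
3: hit
6: hit
Page faults: 5.

5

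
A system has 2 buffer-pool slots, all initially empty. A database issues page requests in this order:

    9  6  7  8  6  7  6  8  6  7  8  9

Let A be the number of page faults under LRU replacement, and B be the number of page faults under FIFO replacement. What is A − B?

-1

Under LRU: F F F F F F . F . F F F → 10 faults.
Under FIFO: F F F F F F . F F F F F → 11 faults.
A − B = 10 − 11 = -1.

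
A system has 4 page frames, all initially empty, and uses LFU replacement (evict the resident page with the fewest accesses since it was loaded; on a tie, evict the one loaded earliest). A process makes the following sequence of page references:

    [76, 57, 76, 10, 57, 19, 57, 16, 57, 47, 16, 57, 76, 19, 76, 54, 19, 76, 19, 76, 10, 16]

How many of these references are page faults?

76: miss, frames (76)
57: miss, frames (76 57)
76: hit
10: miss, frames (76 57 10)
57: hit
19: miss, frames (76 57 10 19)
57: hit
16: miss, evict 10, frames (76 57 19 16)
57: hit
47: miss, evict 19, frames (76 57 16 47)
16: hit
57: hit
76: hit
19: miss, evict 47, frames (76 57 16 19)
76: hit
54: miss, evict 19, frames (76 57 16 54)
19: miss, evict 54, frames (76 57 16 19)
76: hit
19: hit
76: hit
10: miss, evict 16, frames (76 57 19 10)
16: miss, evict 10, frames (76 57 19 16)
Page faults: 11.

11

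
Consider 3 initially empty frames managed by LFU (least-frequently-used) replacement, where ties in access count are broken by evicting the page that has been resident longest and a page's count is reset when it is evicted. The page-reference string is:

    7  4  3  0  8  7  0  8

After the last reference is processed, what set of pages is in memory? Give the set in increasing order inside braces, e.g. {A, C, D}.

{0, 7, 8}

7 -> fault, frames {7}
4 -> fault, frames {7,4}
3 -> fault, frames {7,4,3}
0 -> fault, evict 7, frames {4,3,0}
8 -> fault, evict 4, frames {3,0,8}
7 -> fault, evict 3, frames {0,8,7}
0 -> hit
8 -> hit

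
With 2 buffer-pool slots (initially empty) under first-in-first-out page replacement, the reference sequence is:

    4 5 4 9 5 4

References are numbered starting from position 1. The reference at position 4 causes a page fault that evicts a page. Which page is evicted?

4

pos 1: 4: miss, frames {4}
pos 2: 5: miss, frames {4,5}
pos 3: 4: hit
pos 4: 9: miss, evict 4, frames {5,9}
At position 4, page 4 is evicted.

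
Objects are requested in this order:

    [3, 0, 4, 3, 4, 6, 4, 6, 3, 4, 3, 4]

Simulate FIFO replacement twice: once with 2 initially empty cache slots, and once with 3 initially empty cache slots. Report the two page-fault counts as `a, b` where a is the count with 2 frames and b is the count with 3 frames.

7, 5

2 frames: F F F F . F F . F . . . → 7 faults.
3 frames: F F F . . F . . F . . . → 5 faults.
5 < 7: adding a frame reduced faults, as is typical.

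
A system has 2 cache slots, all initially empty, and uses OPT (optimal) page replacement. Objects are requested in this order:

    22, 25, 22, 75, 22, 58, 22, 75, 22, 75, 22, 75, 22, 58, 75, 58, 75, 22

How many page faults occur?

22 → miss, frames [22]
25 → miss, frames [22, 25]
22 → hit
75 → miss, evict 25, frames [22, 75]
22 → hit
58 → miss, evict 75, frames [22, 58]
22 → hit
75 → miss, evict 58, frames [22, 75]
22 → hit
75 → hit
22 → hit
75 → hit
22 → hit
58 → miss, evict 22, frames [75, 58]
75 → hit
58 → hit
75 → hit
22 → miss, evict 58, frames [75, 22]
Page faults: 7.

7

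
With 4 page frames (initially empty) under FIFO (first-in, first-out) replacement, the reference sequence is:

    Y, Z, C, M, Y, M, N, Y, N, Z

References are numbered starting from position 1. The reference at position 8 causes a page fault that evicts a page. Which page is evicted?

Z

pos 1: Y: miss, frames {Y}
pos 2: Z: miss, frames {Y,Z}
pos 3: C: miss, frames {Y,Z,C}
pos 4: M: miss, frames {Y,Z,C,M}
pos 5: Y: hit
pos 6: M: hit
pos 7: N: miss, evict Y, frames {Z,C,M,N}
pos 8: Y: miss, evict Z, frames {C,M,N,Y}
At position 8, page Z is evicted.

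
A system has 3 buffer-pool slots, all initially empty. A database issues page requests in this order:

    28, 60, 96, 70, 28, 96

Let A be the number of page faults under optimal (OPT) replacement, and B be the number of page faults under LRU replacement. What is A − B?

Under OPT: F F F F . . → 4 faults.
Under LRU: F F F F F . → 5 faults.
A − B = 4 − 5 = -1.

-1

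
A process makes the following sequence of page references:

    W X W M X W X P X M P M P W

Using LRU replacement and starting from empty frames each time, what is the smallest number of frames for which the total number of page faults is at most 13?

f=1: 14 faults
f=2: 9 faults
f=3: 6 faults
f=4: 4 faults
Smallest f with faults ≤ 13 is 2.

2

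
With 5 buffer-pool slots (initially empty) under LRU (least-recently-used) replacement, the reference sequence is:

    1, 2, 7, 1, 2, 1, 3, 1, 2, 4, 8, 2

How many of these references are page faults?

6

1 -> fault, frames {1}
2 -> fault, frames {1,2}
7 -> fault, frames {1,2,7}
1 -> hit
2 -> hit
1 -> hit
3 -> fault, frames {7,2,1,3}
1 -> hit
2 -> hit
4 -> fault, frames {7,3,1,2,4}
8 -> fault, evict 7, frames {3,1,2,4,8}
2 -> hit
Page faults: 6.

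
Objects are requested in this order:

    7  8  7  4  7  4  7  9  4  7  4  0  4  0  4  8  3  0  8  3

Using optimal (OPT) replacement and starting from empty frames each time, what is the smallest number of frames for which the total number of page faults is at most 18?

f=1: 20 faults
f=2: 9 faults
f=3: 7 faults
f=4: 6 faults
f=5: 6 faults
f=6: 6 faults
Smallest f with faults ≤ 18 is 2.

2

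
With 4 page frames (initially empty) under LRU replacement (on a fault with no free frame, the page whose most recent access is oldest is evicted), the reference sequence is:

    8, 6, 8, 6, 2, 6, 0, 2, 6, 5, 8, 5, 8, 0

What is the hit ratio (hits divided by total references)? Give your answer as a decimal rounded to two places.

0.50

8 -> miss, frames [8]
6 -> miss, frames [8, 6]
8 -> hit
6 -> hit
2 -> miss, frames [8, 6, 2]
6 -> hit
0 -> miss, frames [8, 2, 6, 0]
2 -> hit
6 -> hit
5 -> miss, evict 8, frames [0, 2, 6, 5]
8 -> miss, evict 0, frames [2, 6, 5, 8]
5 -> hit
8 -> hit
0 -> miss, evict 2, frames [6, 5, 8, 0]
Hits: 7 of 14 references → 7/14 = 0.5000.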